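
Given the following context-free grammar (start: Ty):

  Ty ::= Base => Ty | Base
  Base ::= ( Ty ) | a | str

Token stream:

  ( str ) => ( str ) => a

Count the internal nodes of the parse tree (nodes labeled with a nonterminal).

10

[Ty [Base ( [Ty [Base str]] )] => [Ty [Base ( [Ty [Base str]] )] => [Ty [Base a]]]]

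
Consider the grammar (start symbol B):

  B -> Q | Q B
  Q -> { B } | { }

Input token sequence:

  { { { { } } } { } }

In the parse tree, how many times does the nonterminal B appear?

5

[B [Q { [B [Q { [B [Q { [B [Q { }]] }]] }] [B [Q { }]]] }]]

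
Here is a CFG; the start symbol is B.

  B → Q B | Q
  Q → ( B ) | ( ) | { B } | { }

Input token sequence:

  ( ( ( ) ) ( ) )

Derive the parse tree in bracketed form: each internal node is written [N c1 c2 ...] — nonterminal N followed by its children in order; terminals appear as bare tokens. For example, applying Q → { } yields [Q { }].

[B [Q ( [B [Q ( [B [Q ( )]] )] [B [Q ( )]]] )]]

B
Q
( B )
( Q B )
( ( B ) B )
( ( Q ) B )
( ( ( ) ) B )
( ( ( ) ) Q )
( ( ( ) ) ( ) )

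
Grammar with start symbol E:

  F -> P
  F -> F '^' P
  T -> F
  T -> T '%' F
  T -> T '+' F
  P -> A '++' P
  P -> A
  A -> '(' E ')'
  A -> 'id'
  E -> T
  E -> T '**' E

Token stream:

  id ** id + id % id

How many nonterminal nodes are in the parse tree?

18

[E [T [F [P [A id]]]] ** [E [T [T [T [F [P [A id]]]] + [F [P [A id]]]] % [F [P [A id]]]]]]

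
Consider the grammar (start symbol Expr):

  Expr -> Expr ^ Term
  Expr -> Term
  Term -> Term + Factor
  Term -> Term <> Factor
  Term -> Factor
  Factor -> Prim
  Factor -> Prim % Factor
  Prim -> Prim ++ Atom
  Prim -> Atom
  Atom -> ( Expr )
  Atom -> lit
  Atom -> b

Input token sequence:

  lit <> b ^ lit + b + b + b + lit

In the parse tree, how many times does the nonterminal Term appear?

[Expr [Expr [Term [Term [Factor [Prim [Atom lit]]]] <> [Factor [Prim [Atom b]]]]] ^ [Term [Term [Term [Term [Term [Factor [Prim [Atom lit]]]] + [Factor [Prim [Atom b]]]] + [Factor [Prim [Atom b]]]] + [Factor [Prim [Atom b]]]] + [Factor [Prim [Atom lit]]]]]

7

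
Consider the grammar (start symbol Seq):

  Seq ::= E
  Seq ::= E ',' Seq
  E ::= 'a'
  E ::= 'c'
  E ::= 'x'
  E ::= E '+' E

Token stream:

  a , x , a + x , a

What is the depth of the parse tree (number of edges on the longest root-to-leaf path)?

[Seq [E a] , [Seq [E x] , [Seq [E [E a] + [E x]] , [Seq [E a]]]]]

5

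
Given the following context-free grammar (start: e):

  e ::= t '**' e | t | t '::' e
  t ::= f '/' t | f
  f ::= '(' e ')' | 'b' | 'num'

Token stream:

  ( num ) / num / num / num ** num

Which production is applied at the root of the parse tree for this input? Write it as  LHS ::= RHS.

e ::= t '**' e

[e [t [f ( [e [t [f num]]] )] / [t [f num] / [t [f num] / [t [f num]]]]] ** [e [t [f num]]]]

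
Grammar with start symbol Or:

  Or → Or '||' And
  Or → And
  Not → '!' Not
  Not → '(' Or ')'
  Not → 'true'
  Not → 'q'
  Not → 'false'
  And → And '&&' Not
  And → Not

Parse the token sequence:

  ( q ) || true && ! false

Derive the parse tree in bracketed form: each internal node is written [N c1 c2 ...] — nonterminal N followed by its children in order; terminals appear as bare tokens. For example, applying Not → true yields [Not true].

Or
Or || And
And || And
Not || And
( Or ) || And
( And ) || And
( Not ) || And
( q ) || And
( q ) || And && Not
( q ) || Not && Not
( q ) || true && Not
( q ) || true && ! Not
( q ) || true && ! false

[Or [Or [And [Not ( [Or [And [Not q]]] )]]] || [And [And [Not true]] && [Not ! [Not false]]]]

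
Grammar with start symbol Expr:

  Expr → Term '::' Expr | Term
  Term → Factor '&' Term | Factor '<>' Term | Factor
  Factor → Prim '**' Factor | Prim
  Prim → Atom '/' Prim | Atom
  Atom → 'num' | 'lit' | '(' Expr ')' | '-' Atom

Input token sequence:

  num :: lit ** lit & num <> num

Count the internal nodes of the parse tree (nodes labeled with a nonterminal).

21

[Expr [Term [Factor [Prim [Atom num]]]] :: [Expr [Term [Factor [Prim [Atom lit]] ** [Factor [Prim [Atom lit]]]] & [Term [Factor [Prim [Atom num]]] <> [Term [Factor [Prim [Atom num]]]]]]]]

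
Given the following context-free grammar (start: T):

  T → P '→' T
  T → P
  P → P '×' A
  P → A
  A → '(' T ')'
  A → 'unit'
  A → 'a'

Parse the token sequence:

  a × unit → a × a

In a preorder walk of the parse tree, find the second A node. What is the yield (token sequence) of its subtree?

unit

[T [P [P [A a]] × [A unit]] → [T [P [P [A a]] × [A a]]]]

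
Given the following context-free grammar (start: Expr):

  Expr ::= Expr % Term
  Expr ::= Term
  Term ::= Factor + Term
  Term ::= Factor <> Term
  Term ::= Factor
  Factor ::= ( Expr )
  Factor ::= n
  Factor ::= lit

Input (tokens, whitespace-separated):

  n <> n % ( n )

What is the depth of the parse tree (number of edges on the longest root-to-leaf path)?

[Expr [Expr [Term [Factor n] <> [Term [Factor n]]]] % [Term [Factor ( [Expr [Term [Factor n]]] )]]]

6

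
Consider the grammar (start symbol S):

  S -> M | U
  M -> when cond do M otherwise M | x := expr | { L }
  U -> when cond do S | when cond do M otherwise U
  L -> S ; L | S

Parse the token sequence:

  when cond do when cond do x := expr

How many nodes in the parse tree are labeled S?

[S [U when cond do [S [U when cond do [S [M x := expr]]]]]]

3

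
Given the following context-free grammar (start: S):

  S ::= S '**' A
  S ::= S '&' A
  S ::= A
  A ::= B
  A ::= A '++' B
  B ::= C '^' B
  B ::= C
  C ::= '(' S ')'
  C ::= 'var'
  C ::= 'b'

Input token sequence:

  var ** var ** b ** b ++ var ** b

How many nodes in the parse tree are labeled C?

[S [S [S [S [S [A [B [C var]]]] ** [A [B [C var]]]] ** [A [B [C b]]]] ** [A [A [B [C b]]] ++ [B [C var]]]] ** [A [B [C b]]]]

6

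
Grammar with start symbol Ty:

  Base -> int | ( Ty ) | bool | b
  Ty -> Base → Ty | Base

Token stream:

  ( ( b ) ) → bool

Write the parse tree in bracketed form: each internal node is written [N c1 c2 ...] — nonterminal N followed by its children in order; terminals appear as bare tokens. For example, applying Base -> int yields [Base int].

[Ty [Base ( [Ty [Base ( [Ty [Base b]] )]] )] → [Ty [Base bool]]]

Ty
Base → Ty
( Ty ) → Ty
( Base ) → Ty
( ( Ty ) ) → Ty
( ( Base ) ) → Ty
( ( b ) ) → Ty
( ( b ) ) → Base
( ( b ) ) → bool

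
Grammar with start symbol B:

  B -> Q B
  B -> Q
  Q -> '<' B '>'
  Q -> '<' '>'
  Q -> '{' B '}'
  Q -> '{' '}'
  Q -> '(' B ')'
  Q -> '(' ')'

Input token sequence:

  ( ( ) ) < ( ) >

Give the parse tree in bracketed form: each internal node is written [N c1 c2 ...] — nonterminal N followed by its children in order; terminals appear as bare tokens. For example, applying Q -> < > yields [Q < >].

B
Q B
( B ) B
( Q ) B
( ( ) ) B
( ( ) ) Q
( ( ) ) < B >
( ( ) ) < Q >
( ( ) ) < ( ) >

[B [Q ( [B [Q ( )]] )] [B [Q < [B [Q ( )]] >]]]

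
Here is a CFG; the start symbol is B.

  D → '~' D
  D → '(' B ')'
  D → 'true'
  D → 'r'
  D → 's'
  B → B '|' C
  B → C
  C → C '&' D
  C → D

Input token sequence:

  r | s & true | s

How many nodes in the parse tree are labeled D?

[B [B [B [C [D r]]] | [C [C [D s]] & [D true]]] | [C [D s]]]

4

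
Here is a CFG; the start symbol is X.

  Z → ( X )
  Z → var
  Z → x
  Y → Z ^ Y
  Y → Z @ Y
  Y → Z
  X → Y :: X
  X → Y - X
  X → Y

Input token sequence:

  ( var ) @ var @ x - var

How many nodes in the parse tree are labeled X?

3

[X [Y [Z ( [X [Y [Z var]]] )] @ [Y [Z var] @ [Y [Z x]]]] - [X [Y [Z var]]]]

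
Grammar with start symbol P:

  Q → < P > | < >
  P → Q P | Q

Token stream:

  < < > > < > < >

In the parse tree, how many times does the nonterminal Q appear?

[P [Q < [P [Q < >]] >] [P [Q < >] [P [Q < >]]]]

4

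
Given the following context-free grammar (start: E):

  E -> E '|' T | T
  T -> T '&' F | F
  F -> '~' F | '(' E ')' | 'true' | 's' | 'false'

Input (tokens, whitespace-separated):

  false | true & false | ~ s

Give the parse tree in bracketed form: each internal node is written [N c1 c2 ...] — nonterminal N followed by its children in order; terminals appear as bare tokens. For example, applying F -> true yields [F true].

E
E | T
E | T | T
T | T | T
F | T | T
false | T | T
false | T & F | T
false | F & F | T
false | true & F | T
false | true & false | T
false | true & false | F
false | true & false | ~ F
false | true & false | ~ s

[E [E [E [T [F false]]] | [T [T [F true]] & [F false]]] | [T [F ~ [F s]]]]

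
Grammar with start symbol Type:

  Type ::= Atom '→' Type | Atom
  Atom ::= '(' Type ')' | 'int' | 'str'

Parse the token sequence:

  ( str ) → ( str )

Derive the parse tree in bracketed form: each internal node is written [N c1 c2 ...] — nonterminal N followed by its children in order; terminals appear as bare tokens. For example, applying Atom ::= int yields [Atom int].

[Type [Atom ( [Type [Atom str]] )] → [Type [Atom ( [Type [Atom str]] )]]]

Type
Atom → Type
( Type ) → Type
( Atom ) → Type
( str ) → Type
( str ) → Atom
( str ) → ( Type )
( str ) → ( Atom )
( str ) → ( str )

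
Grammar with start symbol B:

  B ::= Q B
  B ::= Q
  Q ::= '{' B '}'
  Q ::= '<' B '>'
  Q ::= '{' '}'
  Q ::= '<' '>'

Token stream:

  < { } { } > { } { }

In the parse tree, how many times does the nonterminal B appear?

[B [Q < [B [Q { }] [B [Q { }]]] >] [B [Q { }] [B [Q { }]]]]

5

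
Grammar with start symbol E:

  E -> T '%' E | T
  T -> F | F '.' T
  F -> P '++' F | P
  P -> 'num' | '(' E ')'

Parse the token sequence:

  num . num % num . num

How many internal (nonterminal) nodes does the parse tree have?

[E [T [F [P num]] . [T [F [P num]]]] % [E [T [F [P num]] . [T [F [P num]]]]]]

14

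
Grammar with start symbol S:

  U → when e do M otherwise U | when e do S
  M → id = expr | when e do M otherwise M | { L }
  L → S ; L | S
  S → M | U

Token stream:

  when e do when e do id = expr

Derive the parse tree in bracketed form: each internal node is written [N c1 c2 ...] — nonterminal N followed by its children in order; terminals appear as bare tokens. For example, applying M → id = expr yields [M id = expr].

S
U
when e do S
when e do U
when e do when e do S
when e do when e do M
when e do when e do id = expr

[S [U when e do [S [U when e do [S [M id = expr]]]]]]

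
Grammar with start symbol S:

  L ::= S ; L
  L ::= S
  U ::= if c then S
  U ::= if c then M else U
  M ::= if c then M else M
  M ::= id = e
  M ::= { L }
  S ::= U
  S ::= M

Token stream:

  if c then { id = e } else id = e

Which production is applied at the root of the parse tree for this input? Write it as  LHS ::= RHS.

S ::= M

[S [M if c then [M { [L [S [M id = e]]] }] else [M id = e]]]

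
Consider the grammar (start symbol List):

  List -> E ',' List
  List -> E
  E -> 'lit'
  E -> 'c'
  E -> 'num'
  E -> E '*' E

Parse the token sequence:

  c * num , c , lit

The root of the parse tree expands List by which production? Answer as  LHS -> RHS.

List -> E ',' List

[List [E [E c] * [E num]] , [List [E c] , [List [E lit]]]]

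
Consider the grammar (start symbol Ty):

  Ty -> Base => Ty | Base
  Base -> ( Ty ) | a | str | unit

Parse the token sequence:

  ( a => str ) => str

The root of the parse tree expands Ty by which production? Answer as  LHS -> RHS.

[Ty [Base ( [Ty [Base a] => [Ty [Base str]]] )] => [Ty [Base str]]]

Ty -> Base => Ty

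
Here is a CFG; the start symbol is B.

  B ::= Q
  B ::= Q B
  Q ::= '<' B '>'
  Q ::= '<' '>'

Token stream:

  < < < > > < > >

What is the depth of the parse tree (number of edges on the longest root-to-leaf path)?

[B [Q < [B [Q < [B [Q < >]] >] [B [Q < >]]] >]]

6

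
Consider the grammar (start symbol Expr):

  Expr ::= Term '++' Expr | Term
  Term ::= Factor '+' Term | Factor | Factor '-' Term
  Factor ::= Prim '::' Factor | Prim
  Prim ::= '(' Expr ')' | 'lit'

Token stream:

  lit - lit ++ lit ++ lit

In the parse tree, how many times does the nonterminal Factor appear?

4

[Expr [Term [Factor [Prim lit]] - [Term [Factor [Prim lit]]]] ++ [Expr [Term [Factor [Prim lit]]] ++ [Expr [Term [Factor [Prim lit]]]]]]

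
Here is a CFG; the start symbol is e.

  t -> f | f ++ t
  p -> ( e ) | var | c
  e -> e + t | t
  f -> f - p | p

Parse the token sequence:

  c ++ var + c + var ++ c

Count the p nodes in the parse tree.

5

[e [e [e [t [f [p c]] ++ [t [f [p var]]]]] + [t [f [p c]]]] + [t [f [p var]] ++ [t [f [p c]]]]]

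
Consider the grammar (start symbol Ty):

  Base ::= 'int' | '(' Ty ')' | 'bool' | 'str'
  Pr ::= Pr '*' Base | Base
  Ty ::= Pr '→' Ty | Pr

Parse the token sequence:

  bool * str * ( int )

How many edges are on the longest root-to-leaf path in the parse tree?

6

[Ty [Pr [Pr [Pr [Base bool]] * [Base str]] * [Base ( [Ty [Pr [Base int]]] )]]]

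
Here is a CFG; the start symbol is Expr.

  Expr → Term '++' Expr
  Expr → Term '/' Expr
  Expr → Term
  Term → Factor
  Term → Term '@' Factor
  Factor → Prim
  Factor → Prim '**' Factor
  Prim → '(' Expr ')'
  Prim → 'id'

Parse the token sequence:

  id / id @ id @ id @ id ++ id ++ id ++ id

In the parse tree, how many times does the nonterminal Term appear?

[Expr [Term [Factor [Prim id]]] / [Expr [Term [Term [Term [Term [Factor [Prim id]]] @ [Factor [Prim id]]] @ [Factor [Prim id]]] @ [Factor [Prim id]]] ++ [Expr [Term [Factor [Prim id]]] ++ [Expr [Term [Factor [Prim id]]] ++ [Expr [Term [Factor [Prim id]]]]]]]]

8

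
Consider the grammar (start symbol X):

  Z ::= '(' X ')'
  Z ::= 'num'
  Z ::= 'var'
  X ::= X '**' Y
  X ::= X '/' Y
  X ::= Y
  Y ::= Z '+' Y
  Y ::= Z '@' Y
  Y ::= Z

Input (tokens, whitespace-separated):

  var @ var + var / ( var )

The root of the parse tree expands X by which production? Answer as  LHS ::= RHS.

X ::= X '/' Y

[X [X [Y [Z var] @ [Y [Z var] + [Y [Z var]]]]] / [Y [Z ( [X [Y [Z var]]] )]]]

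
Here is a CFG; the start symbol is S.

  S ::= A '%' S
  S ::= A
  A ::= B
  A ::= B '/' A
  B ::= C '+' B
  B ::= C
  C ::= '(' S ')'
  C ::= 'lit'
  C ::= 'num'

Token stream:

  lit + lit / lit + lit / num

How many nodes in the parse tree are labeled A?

3

[S [A [B [C lit] + [B [C lit]]] / [A [B [C lit] + [B [C lit]]] / [A [B [C num]]]]]]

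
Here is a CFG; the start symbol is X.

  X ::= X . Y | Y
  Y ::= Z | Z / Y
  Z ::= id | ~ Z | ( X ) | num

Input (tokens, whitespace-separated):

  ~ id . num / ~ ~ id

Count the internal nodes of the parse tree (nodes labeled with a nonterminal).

[X [X [Y [Z ~ [Z id]]]] . [Y [Z num] / [Y [Z ~ [Z ~ [Z id]]]]]]

11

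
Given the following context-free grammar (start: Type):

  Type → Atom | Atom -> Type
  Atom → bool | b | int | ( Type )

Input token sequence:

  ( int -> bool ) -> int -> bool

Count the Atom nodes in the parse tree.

5

[Type [Atom ( [Type [Atom int] -> [Type [Atom bool]]] )] -> [Type [Atom int] -> [Type [Atom bool]]]]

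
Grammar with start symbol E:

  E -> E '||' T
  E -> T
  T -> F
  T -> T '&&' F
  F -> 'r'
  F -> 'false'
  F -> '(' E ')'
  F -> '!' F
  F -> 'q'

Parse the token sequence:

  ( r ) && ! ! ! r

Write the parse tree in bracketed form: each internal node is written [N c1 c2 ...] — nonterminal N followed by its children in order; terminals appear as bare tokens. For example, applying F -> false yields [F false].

E
T
T && F
F && F
( E ) && F
( T ) && F
( F ) && F
( r ) && F
( r ) && ! F
( r ) && ! ! F
( r ) && ! ! ! F
( r ) && ! ! ! r

[E [T [T [F ( [E [T [F r]]] )]] && [F ! [F ! [F ! [F r]]]]]]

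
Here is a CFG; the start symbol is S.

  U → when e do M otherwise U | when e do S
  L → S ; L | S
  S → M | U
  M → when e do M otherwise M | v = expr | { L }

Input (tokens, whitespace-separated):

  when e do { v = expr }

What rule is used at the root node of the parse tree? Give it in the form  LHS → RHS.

[S [U when e do [S [M { [L [S [M v = expr]]] }]]]]

S → U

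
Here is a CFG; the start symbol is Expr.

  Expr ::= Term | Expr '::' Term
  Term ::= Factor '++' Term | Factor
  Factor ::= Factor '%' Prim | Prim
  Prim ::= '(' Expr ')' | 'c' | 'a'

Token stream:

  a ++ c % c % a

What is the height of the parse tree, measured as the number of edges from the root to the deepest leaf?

7

[Expr [Term [Factor [Prim a]] ++ [Term [Factor [Factor [Factor [Prim c]] % [Prim c]] % [Prim a]]]]]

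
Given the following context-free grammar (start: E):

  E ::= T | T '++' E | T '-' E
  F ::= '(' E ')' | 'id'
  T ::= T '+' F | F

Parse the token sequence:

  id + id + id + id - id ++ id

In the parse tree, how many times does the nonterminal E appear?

[E [T [T [T [T [F id]] + [F id]] + [F id]] + [F id]] - [E [T [F id]] ++ [E [T [F id]]]]]

3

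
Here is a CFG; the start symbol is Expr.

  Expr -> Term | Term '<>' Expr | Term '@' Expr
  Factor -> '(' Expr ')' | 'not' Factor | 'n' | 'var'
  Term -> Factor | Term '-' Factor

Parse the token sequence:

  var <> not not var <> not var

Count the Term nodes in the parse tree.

[Expr [Term [Factor var]] <> [Expr [Term [Factor not [Factor not [Factor var]]]] <> [Expr [Term [Factor not [Factor var]]]]]]

3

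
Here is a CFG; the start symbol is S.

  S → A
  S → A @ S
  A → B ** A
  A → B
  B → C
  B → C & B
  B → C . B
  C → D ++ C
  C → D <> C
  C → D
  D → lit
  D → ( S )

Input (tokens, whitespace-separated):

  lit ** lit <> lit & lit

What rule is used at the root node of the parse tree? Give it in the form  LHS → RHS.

S → A

[S [A [B [C [D lit]]] ** [A [B [C [D lit] <> [C [D lit]]] & [B [C [D lit]]]]]]]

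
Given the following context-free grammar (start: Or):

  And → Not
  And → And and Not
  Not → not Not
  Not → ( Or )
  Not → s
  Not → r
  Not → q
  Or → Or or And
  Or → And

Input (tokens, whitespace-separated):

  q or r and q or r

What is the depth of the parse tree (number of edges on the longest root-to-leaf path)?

5

[Or [Or [Or [And [Not q]]] or [And [And [Not r]] and [Not q]]] or [And [Not r]]]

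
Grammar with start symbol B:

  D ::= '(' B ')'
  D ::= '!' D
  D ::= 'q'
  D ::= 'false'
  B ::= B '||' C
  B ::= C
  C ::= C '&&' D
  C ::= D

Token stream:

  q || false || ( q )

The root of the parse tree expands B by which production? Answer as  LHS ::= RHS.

[B [B [B [C [D q]]] || [C [D false]]] || [C [D ( [B [C [D q]]] )]]]

B ::= B '||' C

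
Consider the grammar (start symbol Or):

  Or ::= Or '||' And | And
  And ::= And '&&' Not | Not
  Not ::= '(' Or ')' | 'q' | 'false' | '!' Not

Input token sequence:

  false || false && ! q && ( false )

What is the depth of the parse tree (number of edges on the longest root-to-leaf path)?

[Or [Or [And [Not false]]] || [And [And [And [Not false]] && [Not ! [Not q]]] && [Not ( [Or [And [Not false]]] )]]]

6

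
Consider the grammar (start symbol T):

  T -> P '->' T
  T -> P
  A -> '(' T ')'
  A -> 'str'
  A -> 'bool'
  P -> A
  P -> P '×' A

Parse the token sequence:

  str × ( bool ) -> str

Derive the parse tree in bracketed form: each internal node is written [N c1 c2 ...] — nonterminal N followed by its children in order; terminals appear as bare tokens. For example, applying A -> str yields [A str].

[T [P [P [A str]] × [A ( [T [P [A bool]]] )]] -> [T [P [A str]]]]

T
P -> T
P × A -> T
A × A -> T
str × A -> T
str × ( T ) -> T
str × ( P ) -> T
str × ( A ) -> T
str × ( bool ) -> T
str × ( bool ) -> P
str × ( bool ) -> A
str × ( bool ) -> str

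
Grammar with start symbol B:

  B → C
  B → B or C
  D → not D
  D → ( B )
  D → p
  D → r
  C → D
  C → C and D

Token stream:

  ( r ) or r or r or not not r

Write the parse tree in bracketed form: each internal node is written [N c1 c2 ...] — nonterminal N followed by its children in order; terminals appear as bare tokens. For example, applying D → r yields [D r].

[B [B [B [B [C [D ( [B [C [D r]]] )]]] or [C [D r]]] or [C [D r]]] or [C [D not [D not [D r]]]]]

B
B or C
B or C or C
B or C or C or C
C or C or C or C
D or C or C or C
( B ) or C or C or C
( C ) or C or C or C
( D ) or C or C or C
( r ) or C or C or C
( r ) or D or C or C
( r ) or r or C or C
( r ) or r or D or C
( r ) or r or r or C
( r ) or r or r or D
( r ) or r or r or not D
( r ) or r or r or not not D
( r ) or r or r or not not r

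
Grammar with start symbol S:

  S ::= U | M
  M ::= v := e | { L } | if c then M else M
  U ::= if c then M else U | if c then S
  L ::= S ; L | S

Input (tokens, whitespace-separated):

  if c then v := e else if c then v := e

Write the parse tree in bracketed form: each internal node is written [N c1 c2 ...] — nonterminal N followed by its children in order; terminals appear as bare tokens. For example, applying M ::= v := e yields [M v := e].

S
U
if c then M else U
if c then v := e else U
if c then v := e else if c then S
if c then v := e else if c then M
if c then v := e else if c then v := e

[S [U if c then [M v := e] else [U if c then [S [M v := e]]]]]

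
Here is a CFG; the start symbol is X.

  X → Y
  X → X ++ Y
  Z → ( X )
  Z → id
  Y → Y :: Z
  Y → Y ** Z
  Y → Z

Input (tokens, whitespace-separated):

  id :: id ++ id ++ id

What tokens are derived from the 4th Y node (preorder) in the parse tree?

id

[X [X [X [Y [Y [Z id]] :: [Z id]]] ++ [Y [Z id]]] ++ [Y [Z id]]]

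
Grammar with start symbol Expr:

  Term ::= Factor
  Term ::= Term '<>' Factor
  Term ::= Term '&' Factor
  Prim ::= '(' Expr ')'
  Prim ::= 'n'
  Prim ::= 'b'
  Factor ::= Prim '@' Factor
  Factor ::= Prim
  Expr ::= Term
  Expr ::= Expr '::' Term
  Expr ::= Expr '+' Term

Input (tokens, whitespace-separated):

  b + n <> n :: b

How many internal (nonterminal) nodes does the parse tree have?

[Expr [Expr [Expr [Term [Factor [Prim b]]]] + [Term [Term [Factor [Prim n]]] <> [Factor [Prim n]]]] :: [Term [Factor [Prim b]]]]

15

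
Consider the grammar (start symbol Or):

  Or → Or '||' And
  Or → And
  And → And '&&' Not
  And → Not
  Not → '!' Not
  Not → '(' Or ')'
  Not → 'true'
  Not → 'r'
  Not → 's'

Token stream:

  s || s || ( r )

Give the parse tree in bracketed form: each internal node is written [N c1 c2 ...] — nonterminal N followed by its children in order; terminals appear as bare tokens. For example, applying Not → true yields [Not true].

Or
Or || And
Or || And || And
And || And || And
Not || And || And
s || And || And
s || Not || And
s || s || And
s || s || Not
s || s || ( Or )
s || s || ( And )
s || s || ( Not )
s || s || ( r )

[Or [Or [Or [And [Not s]]] || [And [Not s]]] || [And [Not ( [Or [And [Not r]]] )]]]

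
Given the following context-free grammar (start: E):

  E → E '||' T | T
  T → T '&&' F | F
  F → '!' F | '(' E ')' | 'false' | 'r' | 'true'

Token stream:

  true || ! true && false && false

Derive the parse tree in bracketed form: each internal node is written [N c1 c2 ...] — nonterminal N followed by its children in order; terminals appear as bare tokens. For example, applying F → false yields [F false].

[E [E [T [F true]]] || [T [T [T [F ! [F true]]] && [F false]] && [F false]]]

E
E || T
T || T
F || T
true || T
true || T && F
true || T && F && F
true || F && F && F
true || ! F && F && F
true || ! true && F && F
true || ! true && false && F
true || ! true && false && false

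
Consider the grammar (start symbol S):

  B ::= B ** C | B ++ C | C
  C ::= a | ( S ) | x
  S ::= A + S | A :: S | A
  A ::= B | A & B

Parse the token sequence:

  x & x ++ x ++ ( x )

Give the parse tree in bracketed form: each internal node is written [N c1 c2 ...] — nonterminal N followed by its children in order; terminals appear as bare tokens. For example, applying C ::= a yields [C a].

S
A
A & B
B & B
C & B
x & B
x & B ++ C
x & B ++ C ++ C
x & C ++ C ++ C
x & x ++ C ++ C
x & x ++ x ++ C
x & x ++ x ++ ( S )
x & x ++ x ++ ( A )
x & x ++ x ++ ( B )
x & x ++ x ++ ( C )
x & x ++ x ++ ( x )

[S [A [A [B [C x]]] & [B [B [B [C x]] ++ [C x]] ++ [C ( [S [A [B [C x]]]] )]]]]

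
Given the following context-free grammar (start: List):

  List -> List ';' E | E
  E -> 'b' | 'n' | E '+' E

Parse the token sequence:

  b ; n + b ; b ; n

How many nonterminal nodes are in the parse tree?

10

[List [List [List [List [E b]] ; [E [E n] + [E b]]] ; [E b]] ; [E n]]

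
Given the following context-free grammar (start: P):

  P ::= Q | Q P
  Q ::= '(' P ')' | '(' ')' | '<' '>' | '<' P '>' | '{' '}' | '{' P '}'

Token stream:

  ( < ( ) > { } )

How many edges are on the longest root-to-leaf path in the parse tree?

6

[P [Q ( [P [Q < [P [Q ( )]] >] [P [Q { }]]] )]]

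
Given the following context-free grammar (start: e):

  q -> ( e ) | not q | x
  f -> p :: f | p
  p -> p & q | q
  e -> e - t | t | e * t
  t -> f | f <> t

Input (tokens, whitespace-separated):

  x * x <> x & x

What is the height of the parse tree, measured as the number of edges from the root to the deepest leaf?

7

[e [e [t [f [p [q x]]]]] * [t [f [p [q x]]] <> [t [f [p [p [q x]] & [q x]]]]]]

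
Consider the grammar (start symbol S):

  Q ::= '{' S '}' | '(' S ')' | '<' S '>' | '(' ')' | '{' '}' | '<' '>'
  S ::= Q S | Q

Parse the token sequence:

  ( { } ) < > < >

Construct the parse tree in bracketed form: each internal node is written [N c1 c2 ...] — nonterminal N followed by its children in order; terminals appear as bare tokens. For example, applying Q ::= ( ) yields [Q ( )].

[S [Q ( [S [Q { }]] )] [S [Q < >] [S [Q < >]]]]

S
Q S
( S ) S
( Q ) S
( { } ) S
( { } ) Q S
( { } ) < > S
( { } ) < > Q
( { } ) < > < >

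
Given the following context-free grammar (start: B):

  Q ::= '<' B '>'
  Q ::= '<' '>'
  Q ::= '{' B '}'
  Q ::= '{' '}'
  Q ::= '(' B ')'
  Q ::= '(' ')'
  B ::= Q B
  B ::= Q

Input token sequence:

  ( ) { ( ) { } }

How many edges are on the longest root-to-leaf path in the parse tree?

[B [Q ( )] [B [Q { [B [Q ( )] [B [Q { }]]] }]]]

6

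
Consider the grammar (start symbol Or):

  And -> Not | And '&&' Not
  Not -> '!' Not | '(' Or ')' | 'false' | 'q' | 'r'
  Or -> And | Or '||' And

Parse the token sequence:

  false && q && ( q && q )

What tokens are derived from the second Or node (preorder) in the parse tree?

[Or [And [And [And [Not false]] && [Not q]] && [Not ( [Or [And [And [Not q]] && [Not q]]] )]]]

q && q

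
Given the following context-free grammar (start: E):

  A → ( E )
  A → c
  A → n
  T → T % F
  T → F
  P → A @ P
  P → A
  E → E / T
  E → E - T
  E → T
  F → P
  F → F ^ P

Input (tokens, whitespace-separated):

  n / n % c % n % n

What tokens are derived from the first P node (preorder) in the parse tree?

n

[E [E [T [F [P [A n]]]]] / [T [T [T [T [F [P [A n]]]] % [F [P [A c]]]] % [F [P [A n]]]] % [F [P [A n]]]]]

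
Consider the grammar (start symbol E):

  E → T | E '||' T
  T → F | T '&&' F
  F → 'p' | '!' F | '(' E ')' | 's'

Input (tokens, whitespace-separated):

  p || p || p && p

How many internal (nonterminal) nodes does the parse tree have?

11

[E [E [E [T [F p]]] || [T [F p]]] || [T [T [F p]] && [F p]]]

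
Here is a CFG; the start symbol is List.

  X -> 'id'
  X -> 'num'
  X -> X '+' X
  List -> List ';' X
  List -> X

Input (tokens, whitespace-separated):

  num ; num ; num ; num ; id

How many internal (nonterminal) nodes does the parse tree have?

[List [List [List [List [List [X num]] ; [X num]] ; [X num]] ; [X num]] ; [X id]]

10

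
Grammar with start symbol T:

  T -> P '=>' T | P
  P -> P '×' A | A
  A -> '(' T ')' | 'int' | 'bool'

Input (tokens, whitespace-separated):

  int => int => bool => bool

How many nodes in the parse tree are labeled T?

4

[T [P [A int]] => [T [P [A int]] => [T [P [A bool]] => [T [P [A bool]]]]]]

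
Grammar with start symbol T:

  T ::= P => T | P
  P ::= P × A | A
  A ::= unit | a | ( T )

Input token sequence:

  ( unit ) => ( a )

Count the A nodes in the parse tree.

[T [P [A ( [T [P [A unit]]] )]] => [T [P [A ( [T [P [A a]]] )]]]]

4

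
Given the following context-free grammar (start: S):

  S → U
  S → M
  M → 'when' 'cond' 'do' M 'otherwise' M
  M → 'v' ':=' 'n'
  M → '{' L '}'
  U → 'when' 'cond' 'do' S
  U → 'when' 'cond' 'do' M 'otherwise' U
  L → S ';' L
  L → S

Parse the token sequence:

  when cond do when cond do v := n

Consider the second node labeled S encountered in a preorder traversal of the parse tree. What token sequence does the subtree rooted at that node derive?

[S [U when cond do [S [U when cond do [S [M v := n]]]]]]

when cond do v := n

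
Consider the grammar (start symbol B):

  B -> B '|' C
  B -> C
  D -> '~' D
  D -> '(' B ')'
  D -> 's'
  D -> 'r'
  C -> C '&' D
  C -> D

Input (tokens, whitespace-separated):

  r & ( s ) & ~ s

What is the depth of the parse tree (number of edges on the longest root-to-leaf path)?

7

[B [C [C [C [D r]] & [D ( [B [C [D s]]] )]] & [D ~ [D s]]]]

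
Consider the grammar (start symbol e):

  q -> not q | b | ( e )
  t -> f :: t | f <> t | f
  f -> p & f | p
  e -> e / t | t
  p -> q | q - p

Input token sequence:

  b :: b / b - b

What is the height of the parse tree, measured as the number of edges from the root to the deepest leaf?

7

[e [e [t [f [p [q b]]] :: [t [f [p [q b]]]]]] / [t [f [p [q b] - [p [q b]]]]]]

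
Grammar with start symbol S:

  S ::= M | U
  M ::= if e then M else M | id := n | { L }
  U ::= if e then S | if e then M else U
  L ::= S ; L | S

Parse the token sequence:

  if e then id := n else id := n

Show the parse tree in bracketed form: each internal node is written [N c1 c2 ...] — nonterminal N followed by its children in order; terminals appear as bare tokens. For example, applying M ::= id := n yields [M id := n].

S
M
if e then M else M
if e then id := n else M
if e then id := n else id := n

[S [M if e then [M id := n] else [M id := n]]]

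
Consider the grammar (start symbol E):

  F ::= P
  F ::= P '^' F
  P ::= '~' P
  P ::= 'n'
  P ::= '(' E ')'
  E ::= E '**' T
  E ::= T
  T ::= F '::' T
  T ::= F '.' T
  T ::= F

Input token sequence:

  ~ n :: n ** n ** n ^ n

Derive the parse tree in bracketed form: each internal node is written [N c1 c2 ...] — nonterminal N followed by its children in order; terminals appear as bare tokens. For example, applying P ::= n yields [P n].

[E [E [E [T [F [P ~ [P n]]] :: [T [F [P n]]]]] ** [T [F [P n]]]] ** [T [F [P n] ^ [F [P n]]]]]

E
E ** T
E ** T ** T
T ** T ** T
F :: T ** T ** T
P :: T ** T ** T
~ P :: T ** T ** T
~ n :: T ** T ** T
~ n :: F ** T ** T
~ n :: P ** T ** T
~ n :: n ** T ** T
~ n :: n ** F ** T
~ n :: n ** P ** T
~ n :: n ** n ** T
~ n :: n ** n ** F
~ n :: n ** n ** P ^ F
~ n :: n ** n ** n ^ F
~ n :: n ** n ** n ^ P
~ n :: n ** n ** n ^ n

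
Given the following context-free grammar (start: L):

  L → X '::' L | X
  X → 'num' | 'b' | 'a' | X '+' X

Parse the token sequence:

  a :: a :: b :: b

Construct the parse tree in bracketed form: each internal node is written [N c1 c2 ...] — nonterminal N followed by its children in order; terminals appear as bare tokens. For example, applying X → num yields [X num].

[L [X a] :: [L [X a] :: [L [X b] :: [L [X b]]]]]

L
X :: L
a :: L
a :: X :: L
a :: a :: L
a :: a :: X :: L
a :: a :: b :: L
a :: a :: b :: X
a :: a :: b :: b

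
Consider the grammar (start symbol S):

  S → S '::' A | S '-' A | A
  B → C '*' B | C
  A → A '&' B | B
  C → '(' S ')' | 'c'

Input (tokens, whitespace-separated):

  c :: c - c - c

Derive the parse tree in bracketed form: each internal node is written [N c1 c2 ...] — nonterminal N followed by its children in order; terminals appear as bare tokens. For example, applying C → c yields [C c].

[S [S [S [S [A [B [C c]]]] :: [A [B [C c]]]] - [A [B [C c]]]] - [A [B [C c]]]]

S
S - A
S - A - A
S :: A - A - A
A :: A - A - A
B :: A - A - A
C :: A - A - A
c :: A - A - A
c :: B - A - A
c :: C - A - A
c :: c - A - A
c :: c - B - A
c :: c - C - A
c :: c - c - A
c :: c - c - B
c :: c - c - C
c :: c - c - c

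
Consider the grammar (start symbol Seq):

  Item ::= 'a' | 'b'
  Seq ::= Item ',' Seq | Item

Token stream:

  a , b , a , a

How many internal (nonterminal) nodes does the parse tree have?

[Seq [Item a] , [Seq [Item b] , [Seq [Item a] , [Seq [Item a]]]]]

8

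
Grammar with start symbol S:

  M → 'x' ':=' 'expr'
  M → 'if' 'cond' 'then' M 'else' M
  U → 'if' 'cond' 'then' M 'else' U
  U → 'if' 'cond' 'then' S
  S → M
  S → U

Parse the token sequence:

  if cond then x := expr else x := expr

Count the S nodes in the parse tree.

1

[S [M if cond then [M x := expr] else [M x := expr]]]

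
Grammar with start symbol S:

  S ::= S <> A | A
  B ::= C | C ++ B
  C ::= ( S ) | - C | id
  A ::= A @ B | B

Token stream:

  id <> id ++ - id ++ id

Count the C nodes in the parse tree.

[S [S [A [B [C id]]]] <> [A [B [C id] ++ [B [C - [C id]] ++ [B [C id]]]]]]

5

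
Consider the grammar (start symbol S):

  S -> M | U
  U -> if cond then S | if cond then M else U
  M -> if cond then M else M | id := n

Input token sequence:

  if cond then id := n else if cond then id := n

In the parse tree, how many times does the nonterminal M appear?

2

[S [U if cond then [M id := n] else [U if cond then [S [M id := n]]]]]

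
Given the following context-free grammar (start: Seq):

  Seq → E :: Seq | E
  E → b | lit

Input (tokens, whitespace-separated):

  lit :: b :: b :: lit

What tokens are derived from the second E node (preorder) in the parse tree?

b

[Seq [E lit] :: [Seq [E b] :: [Seq [E b] :: [Seq [E lit]]]]]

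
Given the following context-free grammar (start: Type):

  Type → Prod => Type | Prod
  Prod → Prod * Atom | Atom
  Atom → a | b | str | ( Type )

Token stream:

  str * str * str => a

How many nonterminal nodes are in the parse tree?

[Type [Prod [Prod [Prod [Atom str]] * [Atom str]] * [Atom str]] => [Type [Prod [Atom a]]]]

10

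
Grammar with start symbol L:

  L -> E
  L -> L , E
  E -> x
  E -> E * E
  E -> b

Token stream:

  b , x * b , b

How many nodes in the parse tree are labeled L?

[L [L [L [E b]] , [E [E x] * [E b]]] , [E b]]

3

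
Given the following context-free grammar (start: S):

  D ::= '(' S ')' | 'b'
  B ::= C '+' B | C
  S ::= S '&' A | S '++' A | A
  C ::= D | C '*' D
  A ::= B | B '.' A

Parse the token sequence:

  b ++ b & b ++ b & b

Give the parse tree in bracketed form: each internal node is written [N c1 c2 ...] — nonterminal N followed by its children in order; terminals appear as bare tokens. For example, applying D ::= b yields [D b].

[S [S [S [S [S [A [B [C [D b]]]]] ++ [A [B [C [D b]]]]] & [A [B [C [D b]]]]] ++ [A [B [C [D b]]]]] & [A [B [C [D b]]]]]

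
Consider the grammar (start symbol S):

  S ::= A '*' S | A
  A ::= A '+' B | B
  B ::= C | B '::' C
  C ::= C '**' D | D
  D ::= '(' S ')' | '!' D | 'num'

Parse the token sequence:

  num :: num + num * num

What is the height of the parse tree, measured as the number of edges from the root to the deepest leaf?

[S [A [A [B [B [C [D num]]] :: [C [D num]]]] + [B [C [D num]]]] * [S [A [B [C [D num]]]]]]

7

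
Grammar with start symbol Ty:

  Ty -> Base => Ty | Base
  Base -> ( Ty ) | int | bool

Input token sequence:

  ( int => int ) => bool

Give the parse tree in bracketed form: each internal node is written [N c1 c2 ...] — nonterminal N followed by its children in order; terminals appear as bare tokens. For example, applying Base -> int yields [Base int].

Ty
Base => Ty
( Ty ) => Ty
( Base => Ty ) => Ty
( int => Ty ) => Ty
( int => Base ) => Ty
( int => int ) => Ty
( int => int ) => Base
( int => int ) => bool

[Ty [Base ( [Ty [Base int] => [Ty [Base int]]] )] => [Ty [Base bool]]]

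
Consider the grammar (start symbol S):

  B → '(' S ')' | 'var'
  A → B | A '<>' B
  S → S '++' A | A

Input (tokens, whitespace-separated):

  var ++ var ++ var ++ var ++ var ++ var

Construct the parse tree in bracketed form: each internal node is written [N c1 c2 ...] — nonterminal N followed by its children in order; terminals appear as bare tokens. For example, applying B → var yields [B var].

S
S ++ A
S ++ A ++ A
S ++ A ++ A ++ A
S ++ A ++ A ++ A ++ A
S ++ A ++ A ++ A ++ A ++ A
A ++ A ++ A ++ A ++ A ++ A
B ++ A ++ A ++ A ++ A ++ A
var ++ A ++ A ++ A ++ A ++ A
var ++ B ++ A ++ A ++ A ++ A
var ++ var ++ A ++ A ++ A ++ A
var ++ var ++ B ++ A ++ A ++ A
var ++ var ++ var ++ A ++ A ++ A
var ++ var ++ var ++ B ++ A ++ A
var ++ var ++ var ++ var ++ A ++ A
var ++ var ++ var ++ var ++ B ++ A
var ++ var ++ var ++ var ++ var ++ A
var ++ var ++ var ++ var ++ var ++ B
var ++ var ++ var ++ var ++ var ++ var

[S [S [S [S [S [S [A [B var]]] ++ [A [B var]]] ++ [A [B var]]] ++ [A [B var]]] ++ [A [B var]]] ++ [A [B var]]]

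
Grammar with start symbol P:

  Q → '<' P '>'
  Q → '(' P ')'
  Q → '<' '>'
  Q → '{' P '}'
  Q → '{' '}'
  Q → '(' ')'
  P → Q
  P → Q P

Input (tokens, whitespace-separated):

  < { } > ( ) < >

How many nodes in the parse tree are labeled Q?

4

[P [Q < [P [Q { }]] >] [P [Q ( )] [P [Q < >]]]]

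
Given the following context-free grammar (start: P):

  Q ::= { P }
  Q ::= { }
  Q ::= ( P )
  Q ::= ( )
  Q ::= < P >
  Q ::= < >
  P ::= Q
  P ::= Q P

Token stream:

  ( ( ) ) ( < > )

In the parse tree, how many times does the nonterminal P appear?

[P [Q ( [P [Q ( )]] )] [P [Q ( [P [Q < >]] )]]]

4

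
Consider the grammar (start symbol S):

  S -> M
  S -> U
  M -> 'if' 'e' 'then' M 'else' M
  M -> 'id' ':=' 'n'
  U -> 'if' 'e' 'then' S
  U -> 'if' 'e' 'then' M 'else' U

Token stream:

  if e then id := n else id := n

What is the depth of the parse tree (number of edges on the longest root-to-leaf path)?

[S [M if e then [M id := n] else [M id := n]]]

3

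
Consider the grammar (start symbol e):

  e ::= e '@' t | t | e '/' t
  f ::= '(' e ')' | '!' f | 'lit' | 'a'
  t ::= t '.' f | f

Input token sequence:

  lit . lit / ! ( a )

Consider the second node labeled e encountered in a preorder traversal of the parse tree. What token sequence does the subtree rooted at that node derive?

lit . lit

[e [e [t [t [f lit]] . [f lit]]] / [t [f ! [f ( [e [t [f a]]] )]]]]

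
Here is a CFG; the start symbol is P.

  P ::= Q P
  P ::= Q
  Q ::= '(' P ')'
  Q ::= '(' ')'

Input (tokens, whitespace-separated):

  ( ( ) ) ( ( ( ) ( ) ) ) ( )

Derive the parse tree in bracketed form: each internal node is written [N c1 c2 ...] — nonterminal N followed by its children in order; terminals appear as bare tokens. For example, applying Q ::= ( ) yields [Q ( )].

P
Q P
( P ) P
( Q ) P
( ( ) ) P
( ( ) ) Q P
( ( ) ) ( P ) P
( ( ) ) ( Q ) P
( ( ) ) ( ( P ) ) P
( ( ) ) ( ( Q P ) ) P
( ( ) ) ( ( ( ) P ) ) P
( ( ) ) ( ( ( ) Q ) ) P
( ( ) ) ( ( ( ) ( ) ) ) P
( ( ) ) ( ( ( ) ( ) ) ) Q
( ( ) ) ( ( ( ) ( ) ) ) ( )

[P [Q ( [P [Q ( )]] )] [P [Q ( [P [Q ( [P [Q ( )] [P [Q ( )]]] )]] )] [P [Q ( )]]]]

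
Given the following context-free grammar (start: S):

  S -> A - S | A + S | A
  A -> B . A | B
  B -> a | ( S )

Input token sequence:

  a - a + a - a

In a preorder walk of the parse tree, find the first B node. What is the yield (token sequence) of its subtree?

a

[S [A [B a]] - [S [A [B a]] + [S [A [B a]] - [S [A [B a]]]]]]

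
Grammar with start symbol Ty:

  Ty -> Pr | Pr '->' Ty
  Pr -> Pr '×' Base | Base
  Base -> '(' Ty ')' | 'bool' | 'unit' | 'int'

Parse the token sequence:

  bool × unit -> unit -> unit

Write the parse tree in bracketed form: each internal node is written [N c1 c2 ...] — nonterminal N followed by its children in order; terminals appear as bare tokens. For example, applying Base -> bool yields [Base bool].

Ty
Pr -> Ty
Pr × Base -> Ty
Base × Base -> Ty
bool × Base -> Ty
bool × unit -> Ty
bool × unit -> Pr -> Ty
bool × unit -> Base -> Ty
bool × unit -> unit -> Ty
bool × unit -> unit -> Pr
bool × unit -> unit -> Base
bool × unit -> unit -> unit

[Ty [Pr [Pr [Base bool]] × [Base unit]] -> [Ty [Pr [Base unit]] -> [Ty [Pr [Base unit]]]]]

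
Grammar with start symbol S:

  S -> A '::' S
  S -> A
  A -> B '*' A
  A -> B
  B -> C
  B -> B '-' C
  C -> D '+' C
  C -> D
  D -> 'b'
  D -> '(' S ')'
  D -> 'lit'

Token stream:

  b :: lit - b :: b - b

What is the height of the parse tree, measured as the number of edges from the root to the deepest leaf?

8

[S [A [B [C [D b]]]] :: [S [A [B [B [C [D lit]]] - [C [D b]]]] :: [S [A [B [B [C [D b]]] - [C [D b]]]]]]]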